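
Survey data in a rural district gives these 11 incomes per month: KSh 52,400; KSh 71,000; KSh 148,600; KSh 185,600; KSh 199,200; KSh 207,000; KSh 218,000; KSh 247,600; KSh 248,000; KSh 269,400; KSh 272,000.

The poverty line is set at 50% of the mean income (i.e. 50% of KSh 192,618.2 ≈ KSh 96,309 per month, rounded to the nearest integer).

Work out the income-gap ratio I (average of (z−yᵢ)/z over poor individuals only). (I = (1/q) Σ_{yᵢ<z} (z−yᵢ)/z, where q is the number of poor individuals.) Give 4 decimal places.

Below the line: KSh 52,400, KSh 71,000 (q = 2 of N = 11).
Relative gaps: 0.4559, 0.2628; sum = 0.718707.
The income-gap ratio divides by q (the poor only): 0.718707 / 2 = 0.3594.

0.3594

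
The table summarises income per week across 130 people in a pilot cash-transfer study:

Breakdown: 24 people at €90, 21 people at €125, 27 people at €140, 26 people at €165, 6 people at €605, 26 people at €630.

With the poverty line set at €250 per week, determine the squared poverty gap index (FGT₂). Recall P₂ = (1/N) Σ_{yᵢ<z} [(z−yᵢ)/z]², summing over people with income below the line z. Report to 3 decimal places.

0.179

Below z: 24×€90, 21×€125, 27×€140, 26×€165 (q = 98 of N = 130).
Shortfall ratios: (250−90)/250 = 0.6400 (×24); (250−125)/250 = 0.5000 (×21); (250−140)/250 = 0.4400 (×27); (250−165)/250 = 0.3400 (×26).
Squared: 0.4096 (×24); 0.2500 (×21); 0.1936 (×27); 0.1156 (×26).
Sum = 23.313200; P₂ = 23.313200 / 130 = 0.179.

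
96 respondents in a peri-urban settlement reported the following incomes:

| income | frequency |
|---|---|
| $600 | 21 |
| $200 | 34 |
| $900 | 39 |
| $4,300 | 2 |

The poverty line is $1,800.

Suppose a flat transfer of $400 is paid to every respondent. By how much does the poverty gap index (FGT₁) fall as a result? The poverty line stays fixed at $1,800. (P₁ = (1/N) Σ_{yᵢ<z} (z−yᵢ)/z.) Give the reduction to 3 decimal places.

Before: below the line — 34×$200, 21×$600, 39×$900; poverty gap index (FGT₁) = 0.66377.
After the $400 transfer: below the line — 34×$600, 21×$1,000, 39×$1,300; poverty gap index (FGT₁) = 0.44618.
Reduction = 0.66377 − 0.44618 = 0.218.

0.218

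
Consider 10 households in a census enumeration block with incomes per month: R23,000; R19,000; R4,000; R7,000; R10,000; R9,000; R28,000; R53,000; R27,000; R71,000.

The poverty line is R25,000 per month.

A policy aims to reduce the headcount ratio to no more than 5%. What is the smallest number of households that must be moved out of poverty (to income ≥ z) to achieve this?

6 of the 10 households are poor, so H = 6/10 = 0.600.
A headcount ratio of at most 5% allows at most ⌊0.05 × 10⌋ = 0 poor households.
So at least 6 − 0 = 6 must be lifted.

6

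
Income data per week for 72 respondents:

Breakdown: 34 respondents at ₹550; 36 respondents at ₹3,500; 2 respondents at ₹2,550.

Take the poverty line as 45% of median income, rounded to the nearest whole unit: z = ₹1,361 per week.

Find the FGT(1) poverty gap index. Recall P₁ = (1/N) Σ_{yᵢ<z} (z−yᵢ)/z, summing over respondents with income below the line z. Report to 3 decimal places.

Poor units: 34×₹550 (q = 34 of N = 72).
Relative gaps: (1361−550)/1361 = 0.5959 (×34).
Σ = 20.260103. Dividing by the full population N = 72 gives P₁ = 0.281.

0.281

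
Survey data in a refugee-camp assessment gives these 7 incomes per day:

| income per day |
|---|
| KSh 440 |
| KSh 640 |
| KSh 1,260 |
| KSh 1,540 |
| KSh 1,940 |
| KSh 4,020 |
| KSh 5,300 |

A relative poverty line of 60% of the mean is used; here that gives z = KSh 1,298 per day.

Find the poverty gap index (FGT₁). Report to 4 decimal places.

Below z: KSh 440, KSh 640, KSh 1,260 (q = 3 of N = 7).
Gap ratios (z−y)/z: (1298−440)/1298 = 0.6610; (1298−640)/1298 = 0.5069; (1298−1260)/1298 = 0.0293.
Sum of shortfalls = 1.197227; P₁ averages over all N: 1.197227 / 7 = 0.1710.

0.1710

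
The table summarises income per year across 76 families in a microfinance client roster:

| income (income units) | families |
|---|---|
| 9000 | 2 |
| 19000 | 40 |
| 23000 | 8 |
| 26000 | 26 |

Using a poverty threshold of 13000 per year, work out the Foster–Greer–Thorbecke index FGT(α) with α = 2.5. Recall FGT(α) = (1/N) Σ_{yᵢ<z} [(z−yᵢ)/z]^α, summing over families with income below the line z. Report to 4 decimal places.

Poor units: 2×9000 (q = 2 of N = 76).
Normalized shortfalls: (13000−9000)/13000 = 0.3077 (×2).
Raised to α = 2.5: 0.05252 (×2).
Sum = 0.105032; FGT(2.5) = 0.105032 / 76 = 0.0014.

0.0014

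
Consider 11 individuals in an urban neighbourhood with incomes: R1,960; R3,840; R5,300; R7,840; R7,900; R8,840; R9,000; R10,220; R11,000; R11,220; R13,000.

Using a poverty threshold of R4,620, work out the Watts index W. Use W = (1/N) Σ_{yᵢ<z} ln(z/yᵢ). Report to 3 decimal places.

Below the line: R1,960, R3,840 (q = 2 of N = 11).
Log shortfalls: ln(4620/1960) = 0.8575; ln(4620/3840) = 0.1849.
W = 1.042373 / 11 = 0.095.

0.095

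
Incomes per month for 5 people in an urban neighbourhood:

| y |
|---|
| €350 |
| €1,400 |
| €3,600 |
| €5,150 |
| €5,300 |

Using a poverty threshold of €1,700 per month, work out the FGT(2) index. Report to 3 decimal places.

Poor units: €350, €1,400 (q = 2 of N = 5).
Normalized shortfalls: (1700−350)/1700 = 0.7941; (1700−1400)/1700 = 0.1765.
Squared: 0.6306; 0.0311.
Sum = 0.661765; P₂ = 0.661765 / 5 = 0.132.

0.132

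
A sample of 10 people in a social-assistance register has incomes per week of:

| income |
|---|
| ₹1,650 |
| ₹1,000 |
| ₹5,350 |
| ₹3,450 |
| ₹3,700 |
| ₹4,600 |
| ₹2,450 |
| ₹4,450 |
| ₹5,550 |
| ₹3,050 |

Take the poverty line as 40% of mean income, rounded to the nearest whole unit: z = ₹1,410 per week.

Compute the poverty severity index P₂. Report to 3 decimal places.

Poor units: ₹1,000 (q = 1 of N = 10).
Relative gaps: (1410−1000)/1410 = 0.2908.
Squared: 0.0846.
Sum = 0.084553; P₂ = 0.084553 / 10 = 0.008.

0.008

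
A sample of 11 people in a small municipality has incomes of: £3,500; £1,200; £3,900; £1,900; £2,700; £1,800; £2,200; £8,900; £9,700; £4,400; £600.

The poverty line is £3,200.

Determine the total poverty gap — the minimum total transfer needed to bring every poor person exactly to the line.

Incomes under z: £600, £1,200, £1,800, £1,900, £2,200, £2,700 (q = 6 of N = 11).
Individual gaps: 3200−600 = 2600; 3200−1200 = 2000; 3200−1800 = 1400; 3200−1900 = 1300; 3200−2200 = 1000; 3200−2700 = 500.
Aggregate gap = £8,800.

£8,800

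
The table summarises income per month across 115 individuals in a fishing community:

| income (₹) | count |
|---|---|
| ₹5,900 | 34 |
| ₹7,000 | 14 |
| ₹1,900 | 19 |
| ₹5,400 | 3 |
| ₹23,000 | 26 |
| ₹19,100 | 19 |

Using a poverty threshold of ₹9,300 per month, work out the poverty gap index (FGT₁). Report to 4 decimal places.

0.2806

Poor units: 19×₹1,900, 3×₹5,400, 34×₹5,900, 14×₹7,000 (q = 70 of N = 115).
Relative gaps: (9300−1900)/9300 = 0.7957 (×19); (9300−5400)/9300 = 0.4194 (×3); (9300−5900)/9300 = 0.3656 (×34); (9300−7000)/9300 = 0.2473 (×14).
Σ = 32.268817. Dividing by the full population N = 115 gives P₁ = 0.2806.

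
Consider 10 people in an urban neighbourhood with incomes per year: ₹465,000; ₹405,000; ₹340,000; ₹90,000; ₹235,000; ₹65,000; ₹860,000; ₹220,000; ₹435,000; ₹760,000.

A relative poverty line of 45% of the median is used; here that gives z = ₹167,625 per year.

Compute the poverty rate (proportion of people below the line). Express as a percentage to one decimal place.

2 of the 10 people have income below ₹167,625.
H = 2/10 = 20.0%.

20.0%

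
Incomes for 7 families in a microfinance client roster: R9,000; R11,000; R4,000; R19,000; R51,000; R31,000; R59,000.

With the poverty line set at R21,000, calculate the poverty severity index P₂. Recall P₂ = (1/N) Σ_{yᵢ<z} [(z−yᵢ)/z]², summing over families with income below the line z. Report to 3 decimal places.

Below the line: R4,000, R9,000, R11,000, R19,000 (q = 4 of N = 7).
Normalized shortfalls: (21000−4000)/21000 = 0.8095; (21000−9000)/21000 = 0.5714; (21000−11000)/21000 = 0.4762; (21000−19000)/21000 = 0.0952.
Squared: 0.6553; 0.3265; 0.2268; 0.0091.
Sum = 1.217687; P₂ = 1.217687 / 7 = 0.174.

0.174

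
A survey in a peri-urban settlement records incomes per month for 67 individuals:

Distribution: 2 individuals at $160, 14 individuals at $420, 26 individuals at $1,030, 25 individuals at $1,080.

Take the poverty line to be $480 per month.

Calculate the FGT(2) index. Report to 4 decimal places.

Below z: 2×$160, 14×$420 (q = 16 of N = 67).
Gap ratios (z−y)/z: (480−160)/480 = 0.6667 (×2); (480−420)/480 = 0.1250 (×14).
Squared: 0.4444 (×2); 0.0156 (×14).
Sum = 1.107639; P₂ = 1.107639 / 67 = 0.0165.

0.0165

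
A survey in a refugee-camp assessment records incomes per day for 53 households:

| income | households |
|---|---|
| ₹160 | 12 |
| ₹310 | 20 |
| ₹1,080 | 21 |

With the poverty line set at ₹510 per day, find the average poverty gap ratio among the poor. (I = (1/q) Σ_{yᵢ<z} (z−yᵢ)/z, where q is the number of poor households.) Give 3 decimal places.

Poor units: 12×₹160, 20×₹310 (q = 32 of N = 53).
Relative gaps: 0.6863 (×12), 0.3922 (×20); sum = 16.078431.
The income-gap ratio divides by q (the poor only): 16.078431 / 32 = 0.502.

0.502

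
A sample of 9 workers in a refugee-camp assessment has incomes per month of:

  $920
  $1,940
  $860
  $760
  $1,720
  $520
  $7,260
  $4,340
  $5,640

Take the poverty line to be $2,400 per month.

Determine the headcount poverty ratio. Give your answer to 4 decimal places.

0.6667

6 of the 9 workers have income below $2,400.
H = 6/9 = 0.6667.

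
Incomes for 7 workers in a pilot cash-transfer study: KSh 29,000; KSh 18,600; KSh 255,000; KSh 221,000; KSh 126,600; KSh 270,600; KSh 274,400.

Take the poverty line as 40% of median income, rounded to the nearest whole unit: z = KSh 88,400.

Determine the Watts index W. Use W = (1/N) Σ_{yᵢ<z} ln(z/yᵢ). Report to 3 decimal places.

Below z: KSh 18,600, KSh 29,000 (q = 2 of N = 7).
Log gaps: ln(88400/18600) = 1.5587; ln(88400/29000) = 1.1146.
W = 2.673287 / 7 = 0.382.

0.382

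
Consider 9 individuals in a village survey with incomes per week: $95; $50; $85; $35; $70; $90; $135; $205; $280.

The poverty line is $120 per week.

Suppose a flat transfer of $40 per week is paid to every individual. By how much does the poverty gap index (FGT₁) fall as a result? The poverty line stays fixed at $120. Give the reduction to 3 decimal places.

0.194

Before: below the line — $35, $50, $70, $85, $90, $95; poverty gap index (FGT₁) = 0.27315.
After the $40 transfer: below the line — $75, $90, $110; poverty gap index (FGT₁) = 0.07870.
Reduction = 0.27315 − 0.07870 = 0.194.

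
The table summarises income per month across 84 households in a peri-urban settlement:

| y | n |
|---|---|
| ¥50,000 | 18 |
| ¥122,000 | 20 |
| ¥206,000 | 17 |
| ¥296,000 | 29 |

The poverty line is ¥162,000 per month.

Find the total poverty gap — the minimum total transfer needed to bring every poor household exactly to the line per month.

¥2,816,000

Poor units: 18×¥50,000, 20×¥122,000 (q = 38 of N = 84).
Individual gaps: 18×(162000−50000) = 2016000; 20×(162000−122000) = 800000.
Aggregate gap = ¥2,816,000.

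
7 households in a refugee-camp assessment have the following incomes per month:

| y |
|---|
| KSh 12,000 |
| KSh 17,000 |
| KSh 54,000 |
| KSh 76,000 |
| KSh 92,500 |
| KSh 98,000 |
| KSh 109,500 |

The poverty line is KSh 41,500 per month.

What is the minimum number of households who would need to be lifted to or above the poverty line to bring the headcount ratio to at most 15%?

1

2 of the 7 households are poor, so H = 2/7 = 0.286.
A headcount ratio of at most 15% allows at most ⌊0.15 × 7⌋ = 1 poor households.
So at least 2 − 1 = 1 must be lifted.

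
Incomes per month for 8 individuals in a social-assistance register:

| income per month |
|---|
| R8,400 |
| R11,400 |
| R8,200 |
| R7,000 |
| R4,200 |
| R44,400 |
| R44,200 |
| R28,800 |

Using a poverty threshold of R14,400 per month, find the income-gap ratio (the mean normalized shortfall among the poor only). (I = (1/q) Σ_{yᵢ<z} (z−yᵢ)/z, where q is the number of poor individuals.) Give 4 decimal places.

Incomes under z: R4,200, R7,000, R8,200, R8,400, R11,400 (q = 5 of N = 8).
Relative gaps: 0.7083, 0.5139, 0.4306, 0.4167, 0.2083; sum = 2.277778.
The income-gap ratio divides by q (the poor only): 2.277778 / 5 = 0.4556.

0.4556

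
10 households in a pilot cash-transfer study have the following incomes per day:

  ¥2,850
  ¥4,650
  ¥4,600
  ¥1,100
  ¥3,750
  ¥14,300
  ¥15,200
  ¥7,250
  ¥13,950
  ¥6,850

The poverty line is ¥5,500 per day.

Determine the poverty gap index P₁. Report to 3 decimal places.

0.192

Poor units: ¥1,100, ¥2,850, ¥3,750, ¥4,600, ¥4,650 (q = 5 of N = 10).
Relative gaps: (5500−1100)/5500 = 0.8000; (5500−2850)/5500 = 0.4818; (5500−3750)/5500 = 0.3182; (5500−4600)/5500 = 0.1636; (5500−4650)/5500 = 0.1545.
Sum of shortfalls = 1.918182; P₁ averages over all N: 1.918182 / 10 = 0.192.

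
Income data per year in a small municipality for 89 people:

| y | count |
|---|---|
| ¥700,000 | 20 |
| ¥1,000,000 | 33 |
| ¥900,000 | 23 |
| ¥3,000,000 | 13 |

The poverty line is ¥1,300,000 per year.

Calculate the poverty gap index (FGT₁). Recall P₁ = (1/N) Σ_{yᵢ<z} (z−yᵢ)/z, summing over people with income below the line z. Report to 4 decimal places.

Poor units: 20×¥700,000, 23×¥900,000, 33×¥1,000,000 (q = 76 of N = 89).
Normalized shortfalls: (1300000−700000)/1300000 = 0.4615 (×20); (1300000−900000)/1300000 = 0.3077 (×23); (1300000−1000000)/1300000 = 0.2308 (×33).
Sum of shortfalls = 23.923077; P₁ averages over all N: 23.923077 / 89 = 0.2688.

0.2688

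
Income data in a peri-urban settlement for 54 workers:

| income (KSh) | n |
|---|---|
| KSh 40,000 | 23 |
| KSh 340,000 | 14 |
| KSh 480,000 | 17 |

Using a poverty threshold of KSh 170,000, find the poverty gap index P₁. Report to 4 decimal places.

Poor units: 23×KSh 40,000 (q = 23 of N = 54).
Relative gaps: (170000−40000)/170000 = 0.7647 (×23).
Σ = 17.588235. Dividing by the full population N = 54 gives P₁ = 0.3257.

0.3257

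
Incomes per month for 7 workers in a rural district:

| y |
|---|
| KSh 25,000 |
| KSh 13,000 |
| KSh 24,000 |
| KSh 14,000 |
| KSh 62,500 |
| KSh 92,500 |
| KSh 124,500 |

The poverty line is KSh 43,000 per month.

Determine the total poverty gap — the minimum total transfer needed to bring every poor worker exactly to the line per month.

Incomes under z: KSh 13,000, KSh 14,000, KSh 24,000, KSh 25,000 (q = 4 of N = 7).
Individual gaps: 43000−13000 = 30000; 43000−14000 = 29000; 43000−24000 = 19000; 43000−25000 = 18000.
Aggregate gap = KSh 96,000.

KSh 96,000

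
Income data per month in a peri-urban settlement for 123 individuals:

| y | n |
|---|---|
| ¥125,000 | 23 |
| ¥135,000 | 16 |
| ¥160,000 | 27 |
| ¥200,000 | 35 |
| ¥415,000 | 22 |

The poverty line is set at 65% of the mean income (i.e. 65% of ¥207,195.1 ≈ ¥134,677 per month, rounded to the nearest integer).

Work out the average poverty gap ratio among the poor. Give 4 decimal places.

Poor units: 23×¥125,000 (q = 23 of N = 123).
Shortfall ratios (z−y)/z: 0.0719 (×23); sum = 1.652628.
The income-gap ratio divides by q (the poor only): 1.652628 / 23 = 0.0719.

0.0719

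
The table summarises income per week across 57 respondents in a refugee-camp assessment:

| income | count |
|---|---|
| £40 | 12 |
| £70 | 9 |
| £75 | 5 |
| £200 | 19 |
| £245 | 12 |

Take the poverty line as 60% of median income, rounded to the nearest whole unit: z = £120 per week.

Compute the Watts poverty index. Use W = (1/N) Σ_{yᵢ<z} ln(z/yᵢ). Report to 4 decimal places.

Incomes under z: 12×£40, 9×£70, 5×£75 (q = 26 of N = 57).
Log shortfalls: ln(120/40) = 1.0986 (×12); ln(120/70) = 0.5390 (×9); ln(120/75) = 0.4700 (×5).
W = 20.384334 / 57 = 0.3576.

0.3576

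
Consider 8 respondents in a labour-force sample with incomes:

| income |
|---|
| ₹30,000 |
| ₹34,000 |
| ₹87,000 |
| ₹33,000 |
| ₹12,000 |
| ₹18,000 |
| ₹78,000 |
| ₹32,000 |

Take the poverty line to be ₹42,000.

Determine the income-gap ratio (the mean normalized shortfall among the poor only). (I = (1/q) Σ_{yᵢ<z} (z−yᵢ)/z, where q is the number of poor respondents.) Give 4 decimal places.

Incomes under z: ₹12,000, ₹18,000, ₹30,000, ₹32,000, ₹33,000, ₹34,000 (q = 6 of N = 8).
Shortfall ratios (z−y)/z: 0.7143, 0.5714, 0.2857, 0.2381, 0.2143, 0.1905; sum = 2.214286.
I averages over the q = 6 poor units only: 2.214286 / 6 = 0.3690.

0.3690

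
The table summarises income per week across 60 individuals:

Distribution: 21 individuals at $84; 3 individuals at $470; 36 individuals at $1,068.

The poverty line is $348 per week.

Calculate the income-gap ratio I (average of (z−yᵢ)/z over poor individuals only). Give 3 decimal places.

0.759

Poor units: 21×$84 (q = 21 of N = 60).
Shortfall ratios (z−y)/z: 0.7586 (×21); sum = 15.931034.
I averages over the q = 21 poor units only: 15.931034 / 21 = 0.759.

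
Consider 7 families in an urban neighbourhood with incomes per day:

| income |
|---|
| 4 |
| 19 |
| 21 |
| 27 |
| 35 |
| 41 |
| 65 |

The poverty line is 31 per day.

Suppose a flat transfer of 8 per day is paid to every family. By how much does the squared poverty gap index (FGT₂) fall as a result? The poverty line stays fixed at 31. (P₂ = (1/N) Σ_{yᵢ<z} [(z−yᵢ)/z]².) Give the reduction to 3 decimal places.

Before: below the line — 4, 19, 21, 27; squared poverty gap index (FGT₂) = 0.14702.
After the 8 transfer: below the line — 12, 27, 29; squared poverty gap index (FGT₂) = 0.05664.
Reduction = 0.14702 − 0.05664 = 0.090.

0.090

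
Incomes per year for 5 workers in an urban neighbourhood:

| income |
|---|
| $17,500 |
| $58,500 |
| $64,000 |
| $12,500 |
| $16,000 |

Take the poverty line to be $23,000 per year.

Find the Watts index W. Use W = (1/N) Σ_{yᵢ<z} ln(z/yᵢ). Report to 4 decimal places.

0.2492

Incomes under z: $12,500, $16,000, $17,500 (q = 3 of N = 5).
Log gaps: ln(23000/12500) = 0.6098; ln(23000/16000) = 0.3629; ln(23000/17500) = 0.2733.
W = 1.245964 / 5 = 0.2492.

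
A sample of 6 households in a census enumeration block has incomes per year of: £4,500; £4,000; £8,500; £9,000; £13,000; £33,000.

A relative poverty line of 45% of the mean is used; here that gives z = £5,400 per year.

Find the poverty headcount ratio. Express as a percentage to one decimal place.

33.3%

2 of the 6 households have income below £5,400.
H = 2/6 = 33.3%.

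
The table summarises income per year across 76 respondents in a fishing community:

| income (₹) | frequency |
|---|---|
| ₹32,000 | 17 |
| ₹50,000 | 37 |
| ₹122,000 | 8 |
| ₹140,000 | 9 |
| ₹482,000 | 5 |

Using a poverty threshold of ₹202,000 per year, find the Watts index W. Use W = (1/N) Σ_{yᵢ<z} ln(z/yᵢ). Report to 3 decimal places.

Below z: 17×₹32,000, 37×₹50,000, 8×₹122,000, 9×₹140,000 (q = 71 of N = 76).
ln(z/y) terms: ln(202000/32000) = 1.8425 (×17); ln(202000/50000) = 1.3962 (×37); ln(202000/122000) = 0.5042 (×8); ln(202000/140000) = 0.3666 (×9).
W = 90.317695 / 76 = 1.188.

1.188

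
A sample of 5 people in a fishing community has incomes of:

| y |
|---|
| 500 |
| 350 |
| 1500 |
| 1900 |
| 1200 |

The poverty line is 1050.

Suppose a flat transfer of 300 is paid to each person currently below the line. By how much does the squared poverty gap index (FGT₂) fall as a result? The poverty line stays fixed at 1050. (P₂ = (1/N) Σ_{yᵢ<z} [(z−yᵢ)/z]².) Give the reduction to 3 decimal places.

0.103

Before: below the line — 350, 500; squared poverty gap index (FGT₂) = 0.14376.
After the 300 transfer: below the line — 650, 800; squared poverty gap index (FGT₂) = 0.04036.
Reduction = 0.14376 − 0.04036 = 0.103.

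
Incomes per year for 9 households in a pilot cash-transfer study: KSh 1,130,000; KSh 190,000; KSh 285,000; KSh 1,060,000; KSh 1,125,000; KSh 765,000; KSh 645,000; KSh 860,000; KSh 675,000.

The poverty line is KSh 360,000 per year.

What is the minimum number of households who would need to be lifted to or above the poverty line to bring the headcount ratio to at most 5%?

2

Currently q = 2 of N = 9 are below the line (H = 0.222).
A headcount ratio of at most 5% allows at most ⌊0.05 × 9⌋ = 0 poor households.
So at least 2 − 0 = 2 must be lifted.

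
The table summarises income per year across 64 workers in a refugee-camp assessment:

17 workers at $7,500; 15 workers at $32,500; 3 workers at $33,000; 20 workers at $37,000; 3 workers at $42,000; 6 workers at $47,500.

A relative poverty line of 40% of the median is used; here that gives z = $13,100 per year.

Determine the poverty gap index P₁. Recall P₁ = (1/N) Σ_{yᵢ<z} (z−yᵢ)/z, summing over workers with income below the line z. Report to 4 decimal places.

0.1135

Poor units: 17×$7,500 (q = 17 of N = 64).
Relative gaps: (13100−7500)/13100 = 0.4275 (×17).
Sum of shortfalls = 7.267176; P₁ averages over all N: 7.267176 / 64 = 0.1135.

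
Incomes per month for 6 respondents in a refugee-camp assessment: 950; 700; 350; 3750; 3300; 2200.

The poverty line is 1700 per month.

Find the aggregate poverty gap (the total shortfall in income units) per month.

3100

Incomes under z: 350, 700, 950 (q = 3 of N = 6).
Individual gaps: 1700−350 = 1350; 1700−700 = 1000; 1700−950 = 750.
Aggregate gap = 3100.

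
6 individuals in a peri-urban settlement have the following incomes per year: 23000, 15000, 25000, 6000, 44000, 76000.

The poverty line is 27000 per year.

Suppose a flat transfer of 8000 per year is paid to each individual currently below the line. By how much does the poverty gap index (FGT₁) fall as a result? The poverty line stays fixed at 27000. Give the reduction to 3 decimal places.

Before: below the line — 6000, 15000, 23000, 25000; poverty gap index (FGT₁) = 0.24074.
After the 8000 transfer: below the line — 14000, 23000; poverty gap index (FGT₁) = 0.10494.
Reduction = 0.24074 − 0.10494 = 0.136.

0.136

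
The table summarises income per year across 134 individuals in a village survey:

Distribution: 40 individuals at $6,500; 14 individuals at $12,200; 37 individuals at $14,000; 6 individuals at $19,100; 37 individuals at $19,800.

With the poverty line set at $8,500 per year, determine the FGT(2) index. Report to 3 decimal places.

0.017

Poor units: 40×$6,500 (q = 40 of N = 134).
Relative gaps: (8500−6500)/8500 = 0.2353 (×40).
Squared: 0.0554 (×40).
Sum = 2.214533; P₂ = 2.214533 / 134 = 0.017.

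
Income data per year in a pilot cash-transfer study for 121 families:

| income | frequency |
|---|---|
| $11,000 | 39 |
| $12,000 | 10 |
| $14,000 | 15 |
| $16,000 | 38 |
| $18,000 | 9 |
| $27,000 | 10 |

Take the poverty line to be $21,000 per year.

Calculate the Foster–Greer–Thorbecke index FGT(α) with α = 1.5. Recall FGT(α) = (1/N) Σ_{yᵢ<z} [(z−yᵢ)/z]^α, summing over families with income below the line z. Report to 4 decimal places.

Poor units: 39×$11,000, 10×$12,000, 15×$14,000, 38×$16,000, 9×$18,000 (q = 111 of N = 121).
Normalized shortfalls: (21000−11000)/21000 = 0.4762 (×39); (21000−12000)/21000 = 0.4286 (×10); (21000−14000)/21000 = 0.3333 (×15); (21000−16000)/21000 = 0.2381 (×38); (21000−18000)/21000 = 0.1429 (×9).
Raised to α = 1.5: 0.32860 (×39); 0.28057 (×10); 0.19245 (×15); 0.11618 (×38); 0.05399 (×9).
Sum = 23.408654; FGT(1.5) = 23.408654 / 121 = 0.1935.

0.1935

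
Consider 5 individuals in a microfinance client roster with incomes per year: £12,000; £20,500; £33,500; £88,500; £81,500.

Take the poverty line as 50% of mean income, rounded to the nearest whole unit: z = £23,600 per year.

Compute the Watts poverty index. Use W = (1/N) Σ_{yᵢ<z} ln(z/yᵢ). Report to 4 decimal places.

0.1634

Below the line: £12,000, £20,500 (q = 2 of N = 5).
Log gaps: ln(23600/12000) = 0.6763; ln(23600/20500) = 0.1408.
W = 0.817162 / 5 = 0.1634.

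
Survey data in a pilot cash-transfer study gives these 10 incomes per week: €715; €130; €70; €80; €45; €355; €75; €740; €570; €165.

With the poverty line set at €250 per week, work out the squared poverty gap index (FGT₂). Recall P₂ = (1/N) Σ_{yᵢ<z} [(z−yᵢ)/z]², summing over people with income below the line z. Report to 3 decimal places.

0.249

Poor units: €45, €70, €75, €80, €130, €165 (q = 6 of N = 10).
Normalized shortfalls: (250−45)/250 = 0.8200; (250−70)/250 = 0.7200; (250−75)/250 = 0.7000; (250−80)/250 = 0.6800; (250−130)/250 = 0.4800; (250−165)/250 = 0.3400.
Squared: 0.6724; 0.5184; 0.4900; 0.4624; 0.2304; 0.1156.
Sum = 2.489200; P₂ = 2.489200 / 10 = 0.249.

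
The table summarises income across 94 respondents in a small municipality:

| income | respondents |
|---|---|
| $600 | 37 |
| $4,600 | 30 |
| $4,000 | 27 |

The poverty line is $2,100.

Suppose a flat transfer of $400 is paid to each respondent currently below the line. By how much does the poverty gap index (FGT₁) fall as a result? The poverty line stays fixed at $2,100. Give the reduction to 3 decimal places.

0.075

Before: below the line — 37×$600; poverty gap index (FGT₁) = 0.28116.
After the $400 transfer: below the line — 37×$1,000; poverty gap index (FGT₁) = 0.20618.
Reduction = 0.28116 − 0.20618 = 0.075.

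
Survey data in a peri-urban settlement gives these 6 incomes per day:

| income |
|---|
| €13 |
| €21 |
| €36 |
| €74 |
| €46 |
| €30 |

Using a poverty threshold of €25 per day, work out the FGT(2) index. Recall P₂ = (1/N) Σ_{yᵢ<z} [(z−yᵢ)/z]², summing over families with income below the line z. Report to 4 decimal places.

0.0427

Poor units: €13, €21 (q = 2 of N = 6).
Shortfall ratios: (25−13)/25 = 0.4800; (25−21)/25 = 0.1600.
Squared: 0.2304; 0.0256.
Sum = 0.256000; P₂ = 0.256000 / 6 = 0.0427.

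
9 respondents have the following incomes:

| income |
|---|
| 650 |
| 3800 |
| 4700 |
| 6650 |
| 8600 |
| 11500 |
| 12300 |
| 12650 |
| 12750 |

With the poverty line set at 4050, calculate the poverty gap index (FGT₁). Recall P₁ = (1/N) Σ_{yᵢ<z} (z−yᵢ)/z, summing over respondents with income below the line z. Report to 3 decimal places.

Below the line: 650, 3800 (q = 2 of N = 9).
Gap ratios (z−y)/z: (4050−650)/4050 = 0.8395; (4050−3800)/4050 = 0.0617.
Sum of shortfalls = 0.901235; P₁ averages over all N: 0.901235 / 9 = 0.100.

0.100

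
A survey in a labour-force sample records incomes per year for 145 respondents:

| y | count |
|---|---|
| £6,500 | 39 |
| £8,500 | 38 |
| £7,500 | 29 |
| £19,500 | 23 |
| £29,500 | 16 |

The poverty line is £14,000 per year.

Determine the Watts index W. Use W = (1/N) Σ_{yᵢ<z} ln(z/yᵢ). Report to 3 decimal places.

Incomes under z: 39×£6,500, 29×£7,500, 38×£8,500 (q = 106 of N = 145).
Log shortfalls: ln(14000/6500) = 0.7673 (×39); ln(14000/7500) = 0.6242 (×29); ln(14000/8500) = 0.4990 (×38).
W = 66.985090 / 145 = 0.462.

0.462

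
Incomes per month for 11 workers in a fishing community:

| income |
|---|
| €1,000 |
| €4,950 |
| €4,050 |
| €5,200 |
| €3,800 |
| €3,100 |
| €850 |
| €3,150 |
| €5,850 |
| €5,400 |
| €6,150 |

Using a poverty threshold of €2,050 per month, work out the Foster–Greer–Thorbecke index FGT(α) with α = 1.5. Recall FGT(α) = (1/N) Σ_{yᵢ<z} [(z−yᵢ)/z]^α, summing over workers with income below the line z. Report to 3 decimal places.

Below the line: €850, €1,000 (q = 2 of N = 11).
Gap ratios (z−y)/z: (2050−850)/2050 = 0.5854; (2050−1000)/2050 = 0.5122.
Raised to α = 1.5: 0.44786; 0.36657.
Sum = 0.814426; FGT(1.5) = 0.814426 / 11 = 0.074.

0.074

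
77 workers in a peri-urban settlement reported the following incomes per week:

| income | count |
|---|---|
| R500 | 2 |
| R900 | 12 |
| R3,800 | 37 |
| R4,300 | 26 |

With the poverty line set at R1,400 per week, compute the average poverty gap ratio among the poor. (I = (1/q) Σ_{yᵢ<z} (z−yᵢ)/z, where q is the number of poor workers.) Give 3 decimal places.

0.398

Below the line: 2×R500, 12×R900 (q = 14 of N = 77).
Shortfall ratios (z−y)/z: 0.6429 (×2), 0.3571 (×12); sum = 5.571429.
The income-gap ratio divides by q (the poor only): 5.571429 / 14 = 0.398.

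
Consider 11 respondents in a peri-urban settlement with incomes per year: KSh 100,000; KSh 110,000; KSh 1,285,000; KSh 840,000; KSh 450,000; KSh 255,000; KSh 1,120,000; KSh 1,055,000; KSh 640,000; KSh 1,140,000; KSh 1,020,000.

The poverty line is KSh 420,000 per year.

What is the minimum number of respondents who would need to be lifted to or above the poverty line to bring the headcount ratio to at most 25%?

3 of the 11 respondents are poor, so H = 3/11 = 0.273.
A headcount ratio of at most 25% allows at most ⌊0.25 × 11⌋ = 2 poor respondents.
So at least 3 − 2 = 1 must be lifted.

1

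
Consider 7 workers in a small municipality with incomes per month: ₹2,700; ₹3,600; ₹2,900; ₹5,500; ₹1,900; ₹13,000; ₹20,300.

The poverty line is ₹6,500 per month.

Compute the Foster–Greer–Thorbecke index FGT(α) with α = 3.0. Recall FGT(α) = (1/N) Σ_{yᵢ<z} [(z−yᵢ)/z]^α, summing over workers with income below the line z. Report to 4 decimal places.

0.1167

Incomes under z: ₹1,900, ₹2,700, ₹2,900, ₹3,600, ₹5,500 (q = 5 of N = 7).
Shortfall ratios: (6500−1900)/6500 = 0.7077; (6500−2700)/6500 = 0.5846; (6500−2900)/6500 = 0.5538; (6500−3600)/6500 = 0.4462; (6500−5500)/6500 = 0.1538.
Raised to α = 3.0: 0.35443; 0.19981; 0.16989; 0.08881; 0.00364.
Sum = 0.816579; FGT(3.0) = 0.816579 / 7 = 0.1167.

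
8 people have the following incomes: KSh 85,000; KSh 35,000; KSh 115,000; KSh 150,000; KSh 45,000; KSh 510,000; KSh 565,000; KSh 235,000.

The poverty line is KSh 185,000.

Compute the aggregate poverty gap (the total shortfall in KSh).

Incomes under z: KSh 35,000, KSh 45,000, KSh 85,000, KSh 115,000, KSh 150,000 (q = 5 of N = 8).
Individual gaps: 185000−35000 = 150000; 185000−45000 = 140000; 185000−85000 = 100000; 185000−115000 = 70000; 185000−150000 = 35000.
Aggregate gap = KSh 495,000.

KSh 495,000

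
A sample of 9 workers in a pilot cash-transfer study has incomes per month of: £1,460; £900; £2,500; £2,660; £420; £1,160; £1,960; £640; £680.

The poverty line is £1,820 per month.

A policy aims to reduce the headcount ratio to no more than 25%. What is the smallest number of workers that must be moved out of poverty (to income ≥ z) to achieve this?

4

6 of the 9 workers are poor, so H = 6/9 = 0.667.
A headcount ratio of at most 25% allows at most ⌊0.25 × 9⌋ = 2 poor workers.
So at least 6 − 2 = 4 must be lifted.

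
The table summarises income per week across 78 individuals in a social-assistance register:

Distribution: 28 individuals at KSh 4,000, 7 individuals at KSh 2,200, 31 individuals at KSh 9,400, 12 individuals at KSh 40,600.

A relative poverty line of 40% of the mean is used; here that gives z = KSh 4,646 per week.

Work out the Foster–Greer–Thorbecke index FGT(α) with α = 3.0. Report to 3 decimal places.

Below the line: 7×KSh 2,200, 28×KSh 4,000 (q = 35 of N = 78).
Shortfall ratios: (4646−2200)/4646 = 0.5265 (×7); (4646−4000)/4646 = 0.1390 (×28).
Raised to α = 3.0: 0.14593 (×7); 0.00269 (×28).
Sum = 1.096749; FGT(3.0) = 1.096749 / 78 = 0.014.

0.014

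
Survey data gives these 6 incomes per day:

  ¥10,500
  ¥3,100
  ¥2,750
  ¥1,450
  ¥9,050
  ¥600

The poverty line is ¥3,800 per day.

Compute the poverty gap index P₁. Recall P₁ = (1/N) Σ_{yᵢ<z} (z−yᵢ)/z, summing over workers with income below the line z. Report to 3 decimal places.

Below the line: ¥600, ¥1,450, ¥2,750, ¥3,100 (q = 4 of N = 6).
Shortfall ratios: (3800−600)/3800 = 0.8421; (3800−1450)/3800 = 0.6184; (3800−2750)/3800 = 0.2763; (3800−3100)/3800 = 0.1842.
Sum of shortfalls = 1.921053; P₁ averages over all N: 1.921053 / 6 = 0.320.

0.320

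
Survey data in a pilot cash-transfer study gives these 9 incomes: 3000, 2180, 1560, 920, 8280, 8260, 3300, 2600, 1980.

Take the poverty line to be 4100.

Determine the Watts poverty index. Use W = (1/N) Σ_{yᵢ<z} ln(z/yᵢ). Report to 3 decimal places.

0.534

Below the line: 920, 1560, 1980, 2180, 2600, 3000, 3300 (q = 7 of N = 9).
Log shortfalls: ln(4100/920) = 1.4944; ln(4100/1560) = 0.9663; ln(4100/1980) = 0.7279; ln(4100/2180) = 0.6317; ln(4100/2600) = 0.4555; ln(4100/3000) = 0.3124; ln(4100/3300) = 0.2171.
W = 4.805137 / 9 = 0.534.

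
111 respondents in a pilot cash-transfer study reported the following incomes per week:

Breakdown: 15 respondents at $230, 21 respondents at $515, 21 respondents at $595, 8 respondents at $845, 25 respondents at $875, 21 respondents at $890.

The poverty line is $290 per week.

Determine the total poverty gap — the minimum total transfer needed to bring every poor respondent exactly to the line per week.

Poor units: 15×$230 (q = 15 of N = 111).
Individual gaps: 15×(290−230) = 900.
Aggregate gap = $900.

$900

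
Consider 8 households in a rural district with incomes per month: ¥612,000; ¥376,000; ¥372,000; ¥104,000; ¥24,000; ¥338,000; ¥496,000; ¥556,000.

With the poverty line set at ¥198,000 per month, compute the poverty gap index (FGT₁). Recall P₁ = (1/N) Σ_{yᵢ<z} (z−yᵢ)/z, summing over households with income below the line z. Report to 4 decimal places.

0.1692

Poor units: ¥24,000, ¥104,000 (q = 2 of N = 8).
Normalized shortfalls: (198000−24000)/198000 = 0.8788; (198000−104000)/198000 = 0.4747.
Sum of shortfalls = 1.353535; P₁ averages over all N: 1.353535 / 8 = 0.1692.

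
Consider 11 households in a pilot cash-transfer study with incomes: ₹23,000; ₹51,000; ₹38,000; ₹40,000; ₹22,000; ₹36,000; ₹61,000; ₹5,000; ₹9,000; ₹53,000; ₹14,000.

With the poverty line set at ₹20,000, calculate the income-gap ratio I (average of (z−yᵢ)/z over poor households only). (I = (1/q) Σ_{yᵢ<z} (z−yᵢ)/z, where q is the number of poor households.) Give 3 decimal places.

0.533

Incomes under z: ₹5,000, ₹9,000, ₹14,000 (q = 3 of N = 11).
Shortfall ratios (z−y)/z: 0.7500, 0.5500, 0.3000; sum = 1.600000.
I averages over the q = 3 poor units only: 1.600000 / 3 = 0.533.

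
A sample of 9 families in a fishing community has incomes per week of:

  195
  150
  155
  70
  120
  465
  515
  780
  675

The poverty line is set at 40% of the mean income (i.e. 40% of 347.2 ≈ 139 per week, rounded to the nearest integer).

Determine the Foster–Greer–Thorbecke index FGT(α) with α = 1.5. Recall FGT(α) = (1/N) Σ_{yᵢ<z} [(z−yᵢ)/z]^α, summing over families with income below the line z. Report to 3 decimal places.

0.044

Below z: 70, 120 (q = 2 of N = 9).
Gap ratios (z−y)/z: (139−70)/139 = 0.4964; (139−120)/139 = 0.1367.
Raised to α = 1.5: 0.34974; 0.05054.
Sum = 0.400282; FGT(1.5) = 0.400282 / 9 = 0.044.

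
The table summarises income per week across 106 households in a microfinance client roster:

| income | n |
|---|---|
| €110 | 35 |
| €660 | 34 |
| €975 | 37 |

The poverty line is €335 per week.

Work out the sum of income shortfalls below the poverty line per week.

Below the line: 35×€110 (q = 35 of N = 106).
Individual gaps: 35×(335−110) = 7875.
Aggregate gap = €7,875.

€7,875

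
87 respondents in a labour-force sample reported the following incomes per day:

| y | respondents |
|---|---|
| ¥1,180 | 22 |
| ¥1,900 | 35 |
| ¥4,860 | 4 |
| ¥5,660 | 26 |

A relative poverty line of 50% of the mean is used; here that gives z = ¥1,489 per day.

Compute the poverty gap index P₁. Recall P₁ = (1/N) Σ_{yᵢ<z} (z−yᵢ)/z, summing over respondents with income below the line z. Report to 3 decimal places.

Poor units: 22×¥1,180 (q = 22 of N = 87).
Relative gaps: (1489−1180)/1489 = 0.2075 (×22).
Σ = 4.565480. Dividing by the full population N = 87 gives P₁ = 0.052.

0.052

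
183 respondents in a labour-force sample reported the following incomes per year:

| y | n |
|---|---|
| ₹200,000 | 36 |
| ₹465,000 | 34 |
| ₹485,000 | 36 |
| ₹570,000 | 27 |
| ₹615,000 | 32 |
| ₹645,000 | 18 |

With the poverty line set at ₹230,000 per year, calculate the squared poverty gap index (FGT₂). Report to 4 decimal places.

0.0033

Below z: 36×₹200,000 (q = 36 of N = 183).
Normalized shortfalls: (230000−200000)/230000 = 0.1304 (×36).
Squared: 0.0170 (×36).
Sum = 0.612476; P₂ = 0.612476 / 183 = 0.0033.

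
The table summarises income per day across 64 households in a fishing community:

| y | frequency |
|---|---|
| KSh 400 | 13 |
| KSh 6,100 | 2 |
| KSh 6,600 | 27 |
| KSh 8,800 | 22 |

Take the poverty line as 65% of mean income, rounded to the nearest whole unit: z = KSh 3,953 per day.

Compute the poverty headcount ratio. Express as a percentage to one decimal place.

20.3%

13 of the 64 households have income below KSh 3,953.
H = 13/64 = 20.3%.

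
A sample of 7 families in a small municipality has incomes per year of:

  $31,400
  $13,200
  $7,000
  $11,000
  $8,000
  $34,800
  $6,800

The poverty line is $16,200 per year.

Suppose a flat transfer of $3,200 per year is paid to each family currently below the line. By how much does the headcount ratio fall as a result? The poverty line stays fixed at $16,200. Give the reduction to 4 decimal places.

Before: below the line — $6,800, $7,000, $8,000, $11,000, $13,200; headcount ratio = 0.714286.
After the $3,200 transfer: below the line — $10,000, $10,200, $11,200, $14,200; headcount ratio = 0.571429.
Reduction = 0.714286 − 0.571429 = 0.1429.

0.1429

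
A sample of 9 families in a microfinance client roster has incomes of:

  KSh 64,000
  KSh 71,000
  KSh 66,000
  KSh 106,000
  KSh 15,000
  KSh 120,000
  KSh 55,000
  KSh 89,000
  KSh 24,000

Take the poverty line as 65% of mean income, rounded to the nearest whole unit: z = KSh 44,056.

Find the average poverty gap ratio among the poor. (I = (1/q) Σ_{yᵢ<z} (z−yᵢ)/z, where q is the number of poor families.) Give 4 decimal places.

Below the line: KSh 15,000, KSh 24,000 (q = 2 of N = 9).
Relative gaps: 0.6595, 0.4552; sum = 1.114763.
The income-gap ratio divides by q (the poor only): 1.114763 / 2 = 0.5574.

0.5574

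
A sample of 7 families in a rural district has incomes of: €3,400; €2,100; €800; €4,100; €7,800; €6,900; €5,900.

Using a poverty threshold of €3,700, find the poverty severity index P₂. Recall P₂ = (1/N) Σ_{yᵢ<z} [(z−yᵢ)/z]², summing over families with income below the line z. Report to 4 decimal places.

0.1154

Below z: €800, €2,100, €3,400 (q = 3 of N = 7).
Relative gaps: (3700−800)/3700 = 0.7838; (3700−2100)/3700 = 0.4324; (3700−3400)/3700 = 0.0811.
Squared: 0.6143; 0.1870; 0.0066.
Sum = 0.807889; P₂ = 0.807889 / 7 = 0.1154.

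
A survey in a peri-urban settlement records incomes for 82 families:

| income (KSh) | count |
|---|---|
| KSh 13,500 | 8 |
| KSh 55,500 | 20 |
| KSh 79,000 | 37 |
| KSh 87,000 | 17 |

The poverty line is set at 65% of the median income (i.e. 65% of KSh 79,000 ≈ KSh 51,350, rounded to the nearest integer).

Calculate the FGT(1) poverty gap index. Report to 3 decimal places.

Below z: 8×KSh 13,500 (q = 8 of N = 82).
Gap ratios (z−y)/z: (51350−13500)/51350 = 0.7371 (×8).
Sum of shortfalls = 5.896787; P₁ averages over all N: 5.896787 / 82 = 0.072.

0.072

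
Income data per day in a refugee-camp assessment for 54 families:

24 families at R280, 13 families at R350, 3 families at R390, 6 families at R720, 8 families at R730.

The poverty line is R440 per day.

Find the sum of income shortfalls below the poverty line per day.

R5,160

Incomes under z: 24×R280, 13×R350, 3×R390 (q = 40 of N = 54).
Individual gaps: 24×(440−280) = 3840; 13×(440−350) = 1170; 3×(440−390) = 150.
Aggregate gap = R5,160.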